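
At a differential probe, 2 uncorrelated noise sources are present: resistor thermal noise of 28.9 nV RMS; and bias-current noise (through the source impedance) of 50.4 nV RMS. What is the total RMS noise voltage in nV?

58.1 nV

Uncorrelated sources add in power (mean-square): V_tot = √(ΣV_i²)
V_tot = √[(2.89×10⁻⁸)² + (5.04×10⁻⁸)²] = 5.81×10⁻⁸ V = 58.1 nV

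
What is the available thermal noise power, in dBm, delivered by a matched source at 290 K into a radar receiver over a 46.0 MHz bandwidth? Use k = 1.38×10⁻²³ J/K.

−97.3 dBm

P_n = kTB = 1.38×10⁻²³ × 290 × 4.60×10⁷ = 1.84×10⁻¹³ W
In dBm: 10 log₁₀(1.84×10⁻¹³ / 10⁻³) = −97.3 dBm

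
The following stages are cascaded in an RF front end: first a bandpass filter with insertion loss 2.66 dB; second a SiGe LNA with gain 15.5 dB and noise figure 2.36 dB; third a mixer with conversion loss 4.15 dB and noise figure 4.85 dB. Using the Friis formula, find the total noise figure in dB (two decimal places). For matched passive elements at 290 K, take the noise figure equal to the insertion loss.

Convert to linear (a loss of L dB is a gain of −L dB): F_i = 10^(NF_i/10), G_i = 10^(G_i,dB/10)
  Stage 1: F_1 = 10^(2.66/10) = 1.845, G_1 = 10^(−2.66/10) = 0.5420
  Stage 2: F_2 = 10^(2.36/10) = 1.722, G_2 = 10^(15.5/10) = 35.48
  Stage 3: F_3 = 10^(4.85/10) = 3.055, G_3 = 10^(−4.15/10) = 0.3846
Friis cascade:
  F = 1.845 + (1.722 − 1)/0.5420 + (3.055 − 1)/19.23 = 3.284
NF = 10 log₁₀(3.284) = 5.16 dB

5.16 dB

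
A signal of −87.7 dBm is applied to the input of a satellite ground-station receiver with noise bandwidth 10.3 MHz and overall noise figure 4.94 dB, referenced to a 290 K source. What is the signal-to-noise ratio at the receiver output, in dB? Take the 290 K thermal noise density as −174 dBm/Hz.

Noise floor: N = −174 + 10 log₁₀(B) + NF
10 log₁₀(1.03×10⁷) = 70.13 dB
N = −174 + 70.13 + 4.94 = −98.93 dBm
SNR = P_sig − N = −87.7 − (−98.93) = 11.23 dB → 11.2 dB

11.2 dB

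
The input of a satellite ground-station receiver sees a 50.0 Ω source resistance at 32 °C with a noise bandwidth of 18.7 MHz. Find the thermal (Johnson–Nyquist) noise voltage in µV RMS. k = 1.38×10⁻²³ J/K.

3.97 µV

T = 32 °C + 273.15 = 305.15 K
V_n = √(4kTRB)
4kTRB = 4 × 1.38×10⁻²³ × 305.15 × 5.00×10¹ × 1.87×10⁷ = 1.57×10⁻¹¹ V²
V_n = √(1.57×10⁻¹¹) = 3.97×10⁻⁶ V = 3.97 µV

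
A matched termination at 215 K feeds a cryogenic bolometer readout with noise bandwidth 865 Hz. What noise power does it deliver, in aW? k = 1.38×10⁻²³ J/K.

P_n = kTB = 1.38×10⁻²³ × 215 × 8.65×10² = 2.57×10⁻¹⁸ W = 2.57 aW

2.57 aW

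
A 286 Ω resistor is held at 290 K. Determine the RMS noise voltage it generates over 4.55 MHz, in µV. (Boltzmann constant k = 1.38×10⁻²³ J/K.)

V_n = √(4kTRB)
4kTRB = 4 × 1.38×10⁻²³ × 290 × 2.86×10² × 4.55×10⁶ = 2.08×10⁻¹¹ V²
V_n = √(2.08×10⁻¹¹) = 4.56×10⁻⁶ V = 4.56 µV

4.56 µV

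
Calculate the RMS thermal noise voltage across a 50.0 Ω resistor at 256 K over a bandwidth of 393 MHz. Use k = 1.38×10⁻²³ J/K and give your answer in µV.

16.7 µV

V_n = √(4kTRB)
4kTRB = 4 × 1.38×10⁻²³ × 256 × 5.00×10¹ × 3.93×10⁸ = 2.78×10⁻¹⁰ V²
V_n = √(2.78×10⁻¹⁰) = 1.67×10⁻⁵ V = 16.7 µV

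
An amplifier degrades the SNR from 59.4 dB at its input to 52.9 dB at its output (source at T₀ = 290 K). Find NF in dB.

NF (dB) = SNR_in(dB) − SNR_out(dB) when the source is at T₀
NF = 59.4 − 52.9 = 6.5 dB

6.5 dB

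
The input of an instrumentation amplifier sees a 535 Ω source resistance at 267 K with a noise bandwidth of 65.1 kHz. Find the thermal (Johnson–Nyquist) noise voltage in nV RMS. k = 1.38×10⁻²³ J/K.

716 nV

V_n = √(4kTRB)
4kTRB = 4 × 1.38×10⁻²³ × 267 × 5.35×10² × 6.51×10⁴ = 5.13×10⁻¹³ V²
V_n = √(5.13×10⁻¹³) = 7.16×10⁻⁷ V = 716 nV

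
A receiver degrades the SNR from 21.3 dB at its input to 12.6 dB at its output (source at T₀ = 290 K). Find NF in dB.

NF (dB) = SNR_in(dB) − SNR_out(dB) when the source is at T₀
NF = 21.3 − 12.6 = 8.7 dB

8.7 dB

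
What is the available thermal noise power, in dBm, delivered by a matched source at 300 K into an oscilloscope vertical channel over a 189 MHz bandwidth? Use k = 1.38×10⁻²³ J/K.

−91.1 dBm

P_n = kTB = 1.38×10⁻²³ × 300 × 1.89×10⁸ = 7.82×10⁻¹³ W
In dBm: 10 log₁₀(7.82×10⁻¹³ / 10⁻³) = −91.1 dBm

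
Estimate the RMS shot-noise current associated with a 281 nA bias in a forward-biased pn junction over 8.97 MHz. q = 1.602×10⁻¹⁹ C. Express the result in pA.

I_n = √(2qI·B)
2qI·B = 2 × 1.602×10⁻¹⁹ × 2.81×10⁻⁷ × 8.97×10⁶ = 8.08×10⁻¹⁹ A²
I_n = √(8.08×10⁻¹⁹) = 8.99×10⁻¹⁰ A = 899 pA

899 pA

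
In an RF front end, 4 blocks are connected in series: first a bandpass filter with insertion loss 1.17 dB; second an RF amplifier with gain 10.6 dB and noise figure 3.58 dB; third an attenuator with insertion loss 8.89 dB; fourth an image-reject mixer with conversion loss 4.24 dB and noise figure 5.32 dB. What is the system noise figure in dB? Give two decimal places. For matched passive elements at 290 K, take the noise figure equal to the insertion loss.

Convert to linear (a loss of L dB is a gain of −L dB): F_i = 10^(NF_i/10), G_i = 10^(G_i,dB/10)
  Stage 1: F_1 = 10^(1.17/10) = 1.309, G_1 = 10^(−1.17/10) = 0.7638
  Stage 2: F_2 = 10^(3.58/10) = 2.280, G_2 = 10^(10.6/10) = 11.48
  Stage 3: F_3 = 10^(8.89/10) = 7.745, G_3 = 10^(−8.89/10) = 0.1291
  Stage 4: F_4 = 10^(5.32/10) = 3.404, G_4 = 10^(−4.24/10) = 0.3767
Friis cascade:
  F = 1.309 + (2.280 − 1)/0.7638 + (7.745 − 1)/8.770 + (3.404 − 1)/1.132 = 5.877
NF = 10 log₁₀(5.877) = 7.69 dB

7.69 dB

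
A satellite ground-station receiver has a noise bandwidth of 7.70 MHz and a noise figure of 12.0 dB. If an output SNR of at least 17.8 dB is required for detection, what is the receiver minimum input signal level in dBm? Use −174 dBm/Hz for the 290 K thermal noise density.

Sensitivity = −174 + 10 log₁₀(B) + NF + SNR_min
= −174 + 68.86 + 12.0 + 17.8
= −75.34 dBm → −75.3 dBm

−75.3 dBm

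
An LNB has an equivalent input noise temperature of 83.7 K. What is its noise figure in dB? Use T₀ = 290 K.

1.10 dB

F = 1 + T_e/T₀ = 1 + 83.7/290 = 1.28862
NF = 10 log₁₀(1.28862) = 1.10 dB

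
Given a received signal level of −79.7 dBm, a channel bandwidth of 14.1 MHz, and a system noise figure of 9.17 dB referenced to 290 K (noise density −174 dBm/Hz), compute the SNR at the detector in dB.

13.6 dB

Noise floor: N = −174 + 10 log₁₀(B) + NF
10 log₁₀(1.41×10⁷) = 71.49 dB
N = −174 + 71.49 + 9.17 = −93.34 dBm
SNR = P_sig − N = −79.7 − (−93.34) = 13.64 dB → 13.6 dB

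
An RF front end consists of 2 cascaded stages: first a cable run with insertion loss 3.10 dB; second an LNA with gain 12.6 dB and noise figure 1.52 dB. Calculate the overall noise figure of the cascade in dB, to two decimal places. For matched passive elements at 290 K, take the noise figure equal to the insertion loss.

4.62 dB

Convert to linear (a loss of L dB is a gain of −L dB): F_i = 10^(NF_i/10), G_i = 10^(G_i,dB/10)
  Stage 1: F_1 = 10^(3.10/10) = 2.042, G_1 = 10^(−3.10/10) = 0.4898
  Stage 2: F_2 = 10^(1.52/10) = 1.419, G_2 = 10^(12.6/10) = 18.20
Friis cascade:
  F = 2.042 + (1.419 − 1)/0.4898 = 2.897
NF = 10 log₁₀(2.897) = 4.62 dB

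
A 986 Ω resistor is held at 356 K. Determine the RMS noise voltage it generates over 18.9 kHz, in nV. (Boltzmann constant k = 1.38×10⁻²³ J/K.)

605 nV

V_n = √(4kTRB)
4kTRB = 4 × 1.38×10⁻²³ × 356 × 9.86×10² × 1.89×10⁴ = 3.66×10⁻¹³ V²
V_n = √(3.66×10⁻¹³) = 6.05×10⁻⁷ V = 605 nV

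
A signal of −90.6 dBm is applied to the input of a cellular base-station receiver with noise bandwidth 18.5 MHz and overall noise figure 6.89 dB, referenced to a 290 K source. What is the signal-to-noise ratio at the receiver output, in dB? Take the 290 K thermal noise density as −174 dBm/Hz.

3.8 dB

Noise floor: N = −174 + 10 log₁₀(B) + NF
10 log₁₀(1.85×10⁷) = 72.67 dB
N = −174 + 72.67 + 6.89 = −94.44 dBm
SNR = P_sig − N = −90.6 − (−94.44) = 3.84 dB → 3.8 dB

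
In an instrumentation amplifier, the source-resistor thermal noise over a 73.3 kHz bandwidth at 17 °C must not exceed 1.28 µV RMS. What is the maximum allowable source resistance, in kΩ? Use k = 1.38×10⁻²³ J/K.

1.40 kΩ

T = 17 °C + 273.15 = 290.15 K
Johnson–Nyquist: V_n = √(4kTRB) ⇒ R = V_n² / (4kTB)
4kTB = 4 × 1.38×10⁻²³ × 290.15 × 7.33×10⁴ = 1.17×10⁻¹⁵
R = (1.28×10⁻⁶)² / 1.17×10⁻¹⁵ = 1.40×10³ Ω = 1.40 kΩ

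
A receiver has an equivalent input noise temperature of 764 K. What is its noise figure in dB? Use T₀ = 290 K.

5.60 dB

F = 1 + T_e/T₀ = 1 + 764/290 = 3.63448
NF = 10 log₁₀(3.63448) = 5.60 dB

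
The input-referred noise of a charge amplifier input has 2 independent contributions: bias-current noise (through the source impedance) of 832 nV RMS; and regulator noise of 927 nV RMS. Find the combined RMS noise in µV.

1.25 µV

Uncorrelated sources add in power (mean-square): V_tot = √(ΣV_i²)
V_tot = √[(8.32×10⁻⁷)² + (9.27×10⁻⁷)²] = 1.25×10⁻⁶ V = 1.25 µV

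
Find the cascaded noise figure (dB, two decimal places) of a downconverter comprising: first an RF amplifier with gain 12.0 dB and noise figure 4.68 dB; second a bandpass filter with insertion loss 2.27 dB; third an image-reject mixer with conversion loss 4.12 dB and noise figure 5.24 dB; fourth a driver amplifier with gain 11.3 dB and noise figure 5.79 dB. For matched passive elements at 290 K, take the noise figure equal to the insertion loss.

Convert to linear (a loss of L dB is a gain of −L dB): F_i = 10^(NF_i/10), G_i = 10^(G_i,dB/10)
  Stage 1: F_1 = 10^(4.68/10) = 2.938, G_1 = 10^(12.0/10) = 15.85
  Stage 2: F_2 = 10^(2.27/10) = 1.687, G_2 = 10^(−2.27/10) = 0.5929
  Stage 3: F_3 = 10^(5.24/10) = 3.342, G_3 = 10^(−4.12/10) = 0.3873
  Stage 4: F_4 = 10^(5.79/10) = 3.793, G_4 = 10^(11.3/10) = 13.49
Friis cascade:
  F = 2.938 + (1.687 − 1)/15.85 + (3.342 − 1)/9.397 + (3.793 − 1)/3.639 = 3.998
NF = 10 log₁₀(3.998) = 6.02 dB

6.02 dB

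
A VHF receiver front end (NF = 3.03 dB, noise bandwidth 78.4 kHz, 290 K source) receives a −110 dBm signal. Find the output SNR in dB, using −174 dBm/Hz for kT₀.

12.0 dB

Noise floor: N = −174 + 10 log₁₀(B) + NF
10 log₁₀(7.84×10⁴) = 48.94 dB
N = −174 + 48.94 + 3.03 = −122.03 dBm
SNR = P_sig − N = −110 − (−122.03) = 12.03 dB → 12.0 dB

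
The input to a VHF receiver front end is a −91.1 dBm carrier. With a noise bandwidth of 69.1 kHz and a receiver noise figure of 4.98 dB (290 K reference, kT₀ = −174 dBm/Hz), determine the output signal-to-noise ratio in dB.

Noise floor: N = −174 + 10 log₁₀(B) + NF
10 log₁₀(6.91×10⁴) = 48.39 dB
N = −174 + 48.39 + 4.98 = −120.63 dBm
SNR = P_sig − N = −91.1 − (−120.63) = 29.53 dB → 29.5 dB

29.5 dB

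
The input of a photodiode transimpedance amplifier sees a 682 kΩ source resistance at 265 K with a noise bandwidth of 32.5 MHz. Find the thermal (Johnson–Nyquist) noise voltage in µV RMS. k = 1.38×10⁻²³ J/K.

569 µV

V_n = √(4kTRB)
4kTRB = 4 × 1.38×10⁻²³ × 265 × 6.82×10⁵ × 3.25×10⁷ = 3.24×10⁻⁷ V²
V_n = √(3.24×10⁻⁷) = 5.69×10⁻⁴ V = 569 µV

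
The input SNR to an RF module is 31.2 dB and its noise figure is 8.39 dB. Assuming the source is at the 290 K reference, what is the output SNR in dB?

By definition F = SNR_in/SNR_out, so in dB: SNR_out = SNR_in − NF
SNR_out = 31.2 − 8.39 = 22.81 dB

22.81 dB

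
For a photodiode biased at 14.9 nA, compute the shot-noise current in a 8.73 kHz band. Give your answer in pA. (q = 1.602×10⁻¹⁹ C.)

6.46 pA

I_n = √(2qI·B)
2qI·B = 2 × 1.602×10⁻¹⁹ × 1.49×10⁻⁸ × 8.73×10³ = 4.17×10⁻²³ A²
I_n = √(4.17×10⁻²³) = 6.46×10⁻¹² A = 6.46 pA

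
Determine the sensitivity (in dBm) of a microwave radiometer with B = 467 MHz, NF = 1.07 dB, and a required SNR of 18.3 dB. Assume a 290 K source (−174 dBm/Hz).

−67.9 dBm

Sensitivity = −174 + 10 log₁₀(B) + NF + SNR_min
= −174 + 86.69 + 1.07 + 18.3
= −67.94 dBm → −67.9 dBm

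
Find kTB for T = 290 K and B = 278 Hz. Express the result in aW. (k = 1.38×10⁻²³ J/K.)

1.11 aW

P_n = kTB = 1.38×10⁻²³ × 290 × 2.78×10² = 1.11×10⁻¹⁸ W = 1.11 aW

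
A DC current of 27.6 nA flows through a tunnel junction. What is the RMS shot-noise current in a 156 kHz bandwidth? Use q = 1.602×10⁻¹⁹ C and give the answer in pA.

I_n = √(2qI·B)
2qI·B = 2 × 1.602×10⁻¹⁹ × 2.76×10⁻⁸ × 1.56×10⁵ = 1.38×10⁻²¹ A²
I_n = √(1.38×10⁻²¹) = 3.71×10⁻¹¹ A = 37.1 pA

37.1 pA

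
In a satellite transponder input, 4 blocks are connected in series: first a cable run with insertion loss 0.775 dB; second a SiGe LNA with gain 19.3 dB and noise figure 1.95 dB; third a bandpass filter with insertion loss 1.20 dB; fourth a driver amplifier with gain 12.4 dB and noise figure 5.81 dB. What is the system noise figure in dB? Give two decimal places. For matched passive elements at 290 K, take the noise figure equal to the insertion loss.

Convert to linear (a loss of L dB is a gain of −L dB): F_i = 10^(NF_i/10), G_i = 10^(G_i,dB/10)
  Stage 1: F_1 = 10^(0.775/10) = 1.195, G_1 = 10^(−0.775/10) = 0.8366
  Stage 2: F_2 = 10^(1.95/10) = 1.567, G_2 = 10^(19.3/10) = 85.11
  Stage 3: F_3 = 10^(1.20/10) = 1.318, G_3 = 10^(−1.20/10) = 0.7586
  Stage 4: F_4 = 10^(5.81/10) = 3.811, G_4 = 10^(12.4/10) = 17.38
Friis cascade:
  F = 1.195 + (1.567 − 1)/0.8366 + (1.318 − 1)/71.20 + (3.811 − 1)/54.01 = 1.929
NF = 10 log₁₀(1.929) = 2.85 dB

2.85 dB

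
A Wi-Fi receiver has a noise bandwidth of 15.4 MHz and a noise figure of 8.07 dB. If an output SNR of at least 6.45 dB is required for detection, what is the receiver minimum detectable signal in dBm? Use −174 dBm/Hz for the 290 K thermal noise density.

−87.6 dBm

Sensitivity = −174 + 10 log₁₀(B) + NF + SNR_min
= −174 + 71.88 + 8.07 + 6.45
= −87.60 dBm → −87.6 dBm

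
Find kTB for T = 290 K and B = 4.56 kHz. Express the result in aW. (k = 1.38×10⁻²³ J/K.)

P_n = kTB = 1.38×10⁻²³ × 290 × 4.56×10³ = 1.82×10⁻¹⁷ W = 18.2 aW

18.2 aW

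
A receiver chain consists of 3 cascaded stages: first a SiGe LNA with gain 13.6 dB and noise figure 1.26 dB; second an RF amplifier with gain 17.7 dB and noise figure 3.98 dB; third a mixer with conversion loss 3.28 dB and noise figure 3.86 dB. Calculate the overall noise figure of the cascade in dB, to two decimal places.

1.47 dB

Convert to linear (a loss of L dB is a gain of −L dB): F_i = 10^(NF_i/10), G_i = 10^(G_i,dB/10)
  Stage 1: F_1 = 10^(1.26/10) = 1.337, G_1 = 10^(13.6/10) = 22.91
  Stage 2: F_2 = 10^(3.98/10) = 2.500, G_2 = 10^(17.7/10) = 58.88
  Stage 3: F_3 = 10^(3.86/10) = 2.432, G_3 = 10^(−3.28/10) = 0.4699
Friis cascade:
  F = 1.337 + (2.500 − 1)/22.91 + (2.432 − 1)/1349 = 1.403
NF = 10 log₁₀(1.403) = 1.47 dB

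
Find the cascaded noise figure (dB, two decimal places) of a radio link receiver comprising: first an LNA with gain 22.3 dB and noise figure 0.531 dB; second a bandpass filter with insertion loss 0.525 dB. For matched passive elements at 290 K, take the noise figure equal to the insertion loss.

0.53 dB

Convert to linear (a loss of L dB is a gain of −L dB): F_i = 10^(NF_i/10), G_i = 10^(G_i,dB/10)
  Stage 1: F_1 = 10^(0.531/10) = 1.130, G_1 = 10^(22.3/10) = 169.8
  Stage 2: F_2 = 10^(0.525/10) = 1.128, G_2 = 10^(−0.525/10) = 0.8861
Friis cascade:
  F = 1.130 + (1.128 − 1)/169.8 = 1.131
NF = 10 log₁₀(1.131) = 0.53 dB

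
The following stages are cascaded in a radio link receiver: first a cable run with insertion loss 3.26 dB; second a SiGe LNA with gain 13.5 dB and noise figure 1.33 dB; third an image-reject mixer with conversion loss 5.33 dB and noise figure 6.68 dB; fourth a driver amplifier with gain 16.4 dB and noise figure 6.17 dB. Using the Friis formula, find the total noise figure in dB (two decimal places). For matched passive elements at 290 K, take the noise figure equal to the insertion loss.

Convert to linear (a loss of L dB is a gain of −L dB): F_i = 10^(NF_i/10), G_i = 10^(G_i,dB/10)
  Stage 1: F_1 = 10^(3.26/10) = 2.118, G_1 = 10^(−3.26/10) = 0.4721
  Stage 2: F_2 = 10^(1.33/10) = 1.358, G_2 = 10^(13.5/10) = 22.39
  Stage 3: F_3 = 10^(6.68/10) = 4.656, G_3 = 10^(−5.33/10) = 0.2931
  Stage 4: F_4 = 10^(6.17/10) = 4.140, G_4 = 10^(16.4/10) = 43.65
Friis cascade:
  F = 2.118 + (1.358 − 1)/0.4721 + (4.656 − 1)/10.57 + (4.140 − 1)/3.097 = 4.237
NF = 10 log₁₀(4.237) = 6.27 dB

6.27 dB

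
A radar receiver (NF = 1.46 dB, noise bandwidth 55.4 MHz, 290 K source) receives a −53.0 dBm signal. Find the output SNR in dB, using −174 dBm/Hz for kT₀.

Noise floor: N = −174 + 10 log₁₀(B) + NF
10 log₁₀(5.54×10⁷) = 77.44 dB
N = −174 + 77.44 + 1.46 = −95.10 dBm
SNR = P_sig − N = −53.0 − (−95.10) = 42.10 dB → 42.1 dB

42.1 dB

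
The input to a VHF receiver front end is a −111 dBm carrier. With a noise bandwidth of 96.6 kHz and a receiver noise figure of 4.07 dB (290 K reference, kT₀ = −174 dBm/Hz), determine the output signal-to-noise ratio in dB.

Noise floor: N = −174 + 10 log₁₀(B) + NF
10 log₁₀(9.66×10⁴) = 49.85 dB
N = −174 + 49.85 + 4.07 = −120.08 dBm
SNR = P_sig − N = −111 − (−120.08) = 9.08 dB → 9.1 dB

9.1 dB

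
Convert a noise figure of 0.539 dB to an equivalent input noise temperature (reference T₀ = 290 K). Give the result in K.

F = 10^(0.539/10) = 1.13214
T_e = (F − 1)·T₀ = (1.13214 − 1) × 290 = 38.3 K

38.3 K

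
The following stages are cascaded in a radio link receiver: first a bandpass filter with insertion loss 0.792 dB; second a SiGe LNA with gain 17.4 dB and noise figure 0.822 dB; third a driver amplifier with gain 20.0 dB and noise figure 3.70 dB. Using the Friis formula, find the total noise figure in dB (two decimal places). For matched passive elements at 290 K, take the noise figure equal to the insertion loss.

Convert to linear (a loss of L dB is a gain of −L dB): F_i = 10^(NF_i/10), G_i = 10^(G_i,dB/10)
  Stage 1: F_1 = 10^(0.792/10) = 1.200, G_1 = 10^(−0.792/10) = 0.8333
  Stage 2: F_2 = 10^(0.822/10) = 1.208, G_2 = 10^(17.4/10) = 54.95
  Stage 3: F_3 = 10^(3.70/10) = 2.344, G_3 = 10^(20.0/10) = 100.0
Friis cascade:
  F = 1.200 + (1.208 − 1)/0.8333 + (2.344 − 1)/45.79 = 1.479
NF = 10 log₁₀(1.479) = 1.70 dB

1.70 dB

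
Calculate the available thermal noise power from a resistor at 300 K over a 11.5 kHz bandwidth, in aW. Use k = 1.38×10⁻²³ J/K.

47.6 aW

P_n = kTB = 1.38×10⁻²³ × 300 × 1.15×10⁴ = 4.76×10⁻¹⁷ W = 47.6 aW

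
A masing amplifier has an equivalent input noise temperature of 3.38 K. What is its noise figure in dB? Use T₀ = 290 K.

F = 1 + T_e/T₀ = 1 + 3.38/290 = 1.01166
NF = 10 log₁₀(1.01166) = 0.050 dB

0.050 dB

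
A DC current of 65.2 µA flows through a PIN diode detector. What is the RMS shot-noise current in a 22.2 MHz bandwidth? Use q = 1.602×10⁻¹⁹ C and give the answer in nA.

I_n = √(2qI·B)
2qI·B = 2 × 1.602×10⁻¹⁹ × 6.52×10⁻⁵ × 2.22×10⁷ = 4.64×10⁻¹⁶ A²
I_n = √(4.64×10⁻¹⁶) = 2.15×10⁻⁸ A = 21.5 nA

21.5 nA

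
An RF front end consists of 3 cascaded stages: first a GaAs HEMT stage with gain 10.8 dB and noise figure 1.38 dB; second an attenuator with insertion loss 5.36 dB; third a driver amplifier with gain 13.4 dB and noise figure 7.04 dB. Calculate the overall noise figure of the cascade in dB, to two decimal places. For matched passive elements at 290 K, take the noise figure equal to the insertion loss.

4.37 dB

Convert to linear (a loss of L dB is a gain of −L dB): F_i = 10^(NF_i/10), G_i = 10^(G_i,dB/10)
  Stage 1: F_1 = 10^(1.38/10) = 1.374, G_1 = 10^(10.8/10) = 12.02
  Stage 2: F_2 = 10^(5.36/10) = 3.436, G_2 = 10^(−5.36/10) = 0.2911
  Stage 3: F_3 = 10^(7.04/10) = 5.058, G_3 = 10^(13.4/10) = 21.88
Friis cascade:
  F = 1.374 + (3.436 − 1)/12.02 + (5.058 − 1)/3.499 = 2.736
NF = 10 log₁₀(2.736) = 4.37 dB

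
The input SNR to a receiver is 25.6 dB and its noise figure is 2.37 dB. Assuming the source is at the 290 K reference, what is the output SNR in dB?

23.23 dB

By definition F = SNR_in/SNR_out, so in dB: SNR_out = SNR_in − NF
SNR_out = 25.6 − 2.37 = 23.23 dB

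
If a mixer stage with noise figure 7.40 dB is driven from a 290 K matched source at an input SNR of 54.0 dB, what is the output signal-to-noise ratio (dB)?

46.60 dB

By definition F = SNR_in/SNR_out, so in dB: SNR_out = SNR_in − NF
SNR_out = 54.0 − 7.40 = 46.60 dB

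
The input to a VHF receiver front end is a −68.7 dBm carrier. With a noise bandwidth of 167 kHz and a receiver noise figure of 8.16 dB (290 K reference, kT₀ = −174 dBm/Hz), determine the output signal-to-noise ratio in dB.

Noise floor: N = −174 + 10 log₁₀(B) + NF
10 log₁₀(1.67×10⁵) = 52.23 dB
N = −174 + 52.23 + 8.16 = −113.61 dBm
SNR = P_sig − N = −68.7 − (−113.61) = 44.91 dB → 44.9 dB

44.9 dB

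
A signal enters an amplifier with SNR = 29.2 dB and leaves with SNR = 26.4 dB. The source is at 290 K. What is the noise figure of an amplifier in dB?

2.8 dB

NF (dB) = SNR_in(dB) − SNR_out(dB) when the source is at T₀
NF = 29.2 − 26.4 = 2.8 dB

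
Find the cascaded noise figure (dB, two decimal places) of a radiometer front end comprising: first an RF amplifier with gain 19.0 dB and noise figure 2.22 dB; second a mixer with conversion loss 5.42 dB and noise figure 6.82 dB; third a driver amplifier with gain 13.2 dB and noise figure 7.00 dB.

2.77 dB

Convert to linear (a loss of L dB is a gain of −L dB): F_i = 10^(NF_i/10), G_i = 10^(G_i,dB/10)
  Stage 1: F_1 = 10^(2.22/10) = 1.667, G_1 = 10^(19.0/10) = 79.43
  Stage 2: F_2 = 10^(6.82/10) = 4.808, G_2 = 10^(−5.42/10) = 0.2871
  Stage 3: F_3 = 10^(7.00/10) = 5.012, G_3 = 10^(13.2/10) = 20.89
Friis cascade:
  F = 1.667 + (4.808 − 1)/79.43 + (5.012 − 1)/22.80 = 1.891
NF = 10 log₁₀(1.891) = 2.77 dB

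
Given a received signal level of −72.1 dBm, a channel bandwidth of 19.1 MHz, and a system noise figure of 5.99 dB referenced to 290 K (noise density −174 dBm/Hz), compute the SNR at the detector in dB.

23.1 dB

Noise floor: N = −174 + 10 log₁₀(B) + NF
10 log₁₀(1.91×10⁷) = 72.81 dB
N = −174 + 72.81 + 5.99 = −95.20 dBm
SNR = P_sig − N = −72.1 − (−95.20) = 23.10 dB → 23.1 dB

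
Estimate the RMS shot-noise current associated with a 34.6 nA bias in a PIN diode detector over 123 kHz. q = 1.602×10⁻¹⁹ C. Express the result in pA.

I_n = √(2qI·B)
2qI·B = 2 × 1.602×10⁻¹⁹ × 3.46×10⁻⁸ × 1.23×10⁵ = 1.36×10⁻²¹ A²
I_n = √(1.36×10⁻²¹) = 3.69×10⁻¹¹ A = 36.9 pA

36.9 pA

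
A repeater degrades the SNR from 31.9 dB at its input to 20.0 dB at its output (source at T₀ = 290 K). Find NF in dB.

NF (dB) = SNR_in(dB) − SNR_out(dB) when the source is at T₀
NF = 31.9 − 20.0 = 11.9 dB

11.9 dB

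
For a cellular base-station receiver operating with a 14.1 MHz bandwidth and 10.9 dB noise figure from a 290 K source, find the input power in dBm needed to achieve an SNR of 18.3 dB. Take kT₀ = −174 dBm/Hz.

Sensitivity = −174 + 10 log₁₀(B) + NF + SNR_min
= −174 + 71.49 + 10.9 + 18.3
= −73.31 dBm → −73.3 dBm

−73.3 dBm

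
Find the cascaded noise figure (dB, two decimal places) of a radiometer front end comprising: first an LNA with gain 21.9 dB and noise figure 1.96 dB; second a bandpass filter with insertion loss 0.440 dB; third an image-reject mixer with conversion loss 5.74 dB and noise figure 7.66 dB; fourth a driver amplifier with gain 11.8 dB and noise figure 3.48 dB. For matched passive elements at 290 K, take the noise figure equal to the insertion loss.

2.14 dB

Convert to linear (a loss of L dB is a gain of −L dB): F_i = 10^(NF_i/10), G_i = 10^(G_i,dB/10)
  Stage 1: F_1 = 10^(1.96/10) = 1.570, G_1 = 10^(21.9/10) = 154.9
  Stage 2: F_2 = 10^(0.440/10) = 1.107, G_2 = 10^(−0.440/10) = 0.9036
  Stage 3: F_3 = 10^(7.66/10) = 5.834, G_3 = 10^(−5.74/10) = 0.2667
  Stage 4: F_4 = 10^(3.48/10) = 2.228, G_4 = 10^(11.8/10) = 15.14
Friis cascade:
  F = 1.570 + (1.107 − 1)/154.9 + (5.834 − 1)/140.0 + (2.228 − 1)/37.33 = 1.639
NF = 10 log₁₀(1.639) = 2.14 dB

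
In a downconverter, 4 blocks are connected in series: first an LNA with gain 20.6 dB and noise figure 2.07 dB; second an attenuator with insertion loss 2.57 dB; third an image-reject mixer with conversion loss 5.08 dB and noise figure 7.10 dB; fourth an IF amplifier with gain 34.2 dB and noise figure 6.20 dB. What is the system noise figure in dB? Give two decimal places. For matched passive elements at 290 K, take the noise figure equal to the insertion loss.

Convert to linear (a loss of L dB is a gain of −L dB): F_i = 10^(NF_i/10), G_i = 10^(G_i,dB/10)
  Stage 1: F_1 = 10^(2.07/10) = 1.611, G_1 = 10^(20.6/10) = 114.8
  Stage 2: F_2 = 10^(2.57/10) = 1.807, G_2 = 10^(−2.57/10) = 0.5534
  Stage 3: F_3 = 10^(7.10/10) = 5.129, G_3 = 10^(−5.08/10) = 0.3105
  Stage 4: F_4 = 10^(6.20/10) = 4.169, G_4 = 10^(34.2/10) = 2630
Friis cascade:
  F = 1.611 + (1.807 − 1)/114.8 + (5.129 − 1)/63.53 + (4.169 − 1)/19.72 = 1.843
NF = 10 log₁₀(1.843) = 2.66 dB

2.66 dB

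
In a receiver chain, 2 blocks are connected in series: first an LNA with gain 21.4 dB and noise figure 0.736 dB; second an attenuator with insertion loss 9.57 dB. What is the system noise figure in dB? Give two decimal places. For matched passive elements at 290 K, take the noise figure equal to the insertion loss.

Convert to linear (a loss of L dB is a gain of −L dB): F_i = 10^(NF_i/10), G_i = 10^(G_i,dB/10)
  Stage 1: F_1 = 10^(0.736/10) = 1.185, G_1 = 10^(21.4/10) = 138.0
  Stage 2: F_2 = 10^(9.57/10) = 9.057, G_2 = 10^(−9.57/10) = 0.1104
Friis cascade:
  F = 1.185 + (9.057 − 1)/138.0 = 1.243
NF = 10 log₁₀(1.243) = 0.94 dB

0.94 dB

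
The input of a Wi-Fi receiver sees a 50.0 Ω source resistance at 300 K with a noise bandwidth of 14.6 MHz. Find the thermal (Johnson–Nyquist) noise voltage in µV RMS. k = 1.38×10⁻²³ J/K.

3.48 µV

V_n = √(4kTRB)
4kTRB = 4 × 1.38×10⁻²³ × 300 × 5.00×10¹ × 1.46×10⁷ = 1.21×10⁻¹¹ V²
V_n = √(1.21×10⁻¹¹) = 3.48×10⁻⁶ V = 3.48 µV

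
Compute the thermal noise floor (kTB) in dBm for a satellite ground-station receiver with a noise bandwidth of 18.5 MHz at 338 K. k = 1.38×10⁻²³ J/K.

−100.6 dBm

P_n = kTB = 1.38×10⁻²³ × 338 × 1.85×10⁷ = 8.63×10⁻¹⁴ W
In dBm: 10 log₁₀(8.63×10⁻¹⁴ / 10⁻³) = −100.6 dBm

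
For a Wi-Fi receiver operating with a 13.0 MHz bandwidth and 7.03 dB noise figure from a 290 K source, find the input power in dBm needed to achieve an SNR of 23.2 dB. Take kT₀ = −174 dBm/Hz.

Sensitivity = −174 + 10 log₁₀(B) + NF + SNR_min
= −174 + 71.14 + 7.03 + 23.2
= −72.63 dBm → −72.6 dBm

−72.6 dBm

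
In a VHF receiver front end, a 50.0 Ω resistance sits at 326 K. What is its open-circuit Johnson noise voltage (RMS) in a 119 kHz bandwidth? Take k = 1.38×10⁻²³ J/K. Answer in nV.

327 nV

V_n = √(4kTRB)
4kTRB = 4 × 1.38×10⁻²³ × 326 × 5.00×10¹ × 1.19×10⁵ = 1.07×10⁻¹³ V²
V_n = √(1.07×10⁻¹³) = 3.27×10⁻⁷ V = 327 nV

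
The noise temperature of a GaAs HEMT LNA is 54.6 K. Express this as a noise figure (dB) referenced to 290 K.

F = 1 + T_e/T₀ = 1 + 54.6/290 = 1.18828
NF = 10 log₁₀(1.18828) = 0.749 dB

0.749 dB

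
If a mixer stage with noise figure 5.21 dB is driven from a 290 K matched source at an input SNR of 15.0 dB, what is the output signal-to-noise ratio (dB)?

9.79 dB

By definition F = SNR_in/SNR_out, so in dB: SNR_out = SNR_in − NF
SNR_out = 15.0 − 5.21 = 9.79 dB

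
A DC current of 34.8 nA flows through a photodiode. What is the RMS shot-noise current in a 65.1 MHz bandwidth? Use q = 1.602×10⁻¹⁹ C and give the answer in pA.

I_n = √(2qI·B)
2qI·B = 2 × 1.602×10⁻¹⁹ × 3.48×10⁻⁸ × 6.51×10⁷ = 7.26×10⁻¹⁹ A²
I_n = √(7.26×10⁻¹⁹) = 8.52×10⁻¹⁰ A = 852 pA

852 pA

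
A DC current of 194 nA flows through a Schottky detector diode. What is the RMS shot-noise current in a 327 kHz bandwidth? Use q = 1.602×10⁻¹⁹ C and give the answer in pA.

I_n = √(2qI·B)
2qI·B = 2 × 1.602×10⁻¹⁹ × 1.94×10⁻⁷ × 3.27×10⁵ = 2.03×10⁻²⁰ A²
I_n = √(2.03×10⁻²⁰) = 1.43×10⁻¹⁰ A = 143 pA

143 pA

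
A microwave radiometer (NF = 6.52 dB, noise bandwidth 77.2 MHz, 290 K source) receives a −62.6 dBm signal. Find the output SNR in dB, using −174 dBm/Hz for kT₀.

Noise floor: N = −174 + 10 log₁₀(B) + NF
10 log₁₀(7.72×10⁷) = 78.88 dB
N = −174 + 78.88 + 6.52 = −88.60 dBm
SNR = P_sig − N = −62.6 − (−88.60) = 26.00 dB → 26.0 dB

26.0 dB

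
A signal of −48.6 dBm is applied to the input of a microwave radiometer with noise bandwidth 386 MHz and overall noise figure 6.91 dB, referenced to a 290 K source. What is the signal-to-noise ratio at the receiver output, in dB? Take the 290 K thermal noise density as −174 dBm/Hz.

32.6 dB

Noise floor: N = −174 + 10 log₁₀(B) + NF
10 log₁₀(3.86×10⁸) = 85.87 dB
N = −174 + 85.87 + 6.91 = −81.22 dBm
SNR = P_sig − N = −48.6 − (−81.22) = 32.62 dB → 32.6 dB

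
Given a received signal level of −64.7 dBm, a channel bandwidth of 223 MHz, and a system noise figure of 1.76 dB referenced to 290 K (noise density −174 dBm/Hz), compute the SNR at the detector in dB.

Noise floor: N = −174 + 10 log₁₀(B) + NF
10 log₁₀(2.23×10⁸) = 83.48 dB
N = −174 + 83.48 + 1.76 = −88.76 dBm
SNR = P_sig − N = −64.7 − (−88.76) = 24.06 dB → 24.1 dB

24.1 dB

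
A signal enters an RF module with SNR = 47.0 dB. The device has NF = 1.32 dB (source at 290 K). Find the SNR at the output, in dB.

By definition F = SNR_in/SNR_out, so in dB: SNR_out = SNR_in − NF
SNR_out = 47.0 − 1.32 = 45.68 dB

45.68 dB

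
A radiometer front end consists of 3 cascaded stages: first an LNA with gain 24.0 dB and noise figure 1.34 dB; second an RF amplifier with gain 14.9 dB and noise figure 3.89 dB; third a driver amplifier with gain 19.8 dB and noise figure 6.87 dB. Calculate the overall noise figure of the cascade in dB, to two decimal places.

1.36 dB

Convert to linear (a loss of L dB is a gain of −L dB): F_i = 10^(NF_i/10), G_i = 10^(G_i,dB/10)
  Stage 1: F_1 = 10^(1.34/10) = 1.361, G_1 = 10^(24.0/10) = 251.2
  Stage 2: F_2 = 10^(3.89/10) = 2.449, G_2 = 10^(14.9/10) = 30.90
  Stage 3: F_3 = 10^(6.87/10) = 4.864, G_3 = 10^(19.8/10) = 95.50
Friis cascade:
  F = 1.361 + (2.449 − 1)/251.2 + (4.864 − 1)/7762 = 1.368
NF = 10 log₁₀(1.368) = 1.36 dB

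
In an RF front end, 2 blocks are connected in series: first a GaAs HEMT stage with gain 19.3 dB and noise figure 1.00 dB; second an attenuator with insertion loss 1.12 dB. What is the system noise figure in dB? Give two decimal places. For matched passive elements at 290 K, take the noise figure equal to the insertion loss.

Convert to linear (a loss of L dB is a gain of −L dB): F_i = 10^(NF_i/10), G_i = 10^(G_i,dB/10)
  Stage 1: F_1 = 10^(1.00/10) = 1.259, G_1 = 10^(19.3/10) = 85.11
  Stage 2: F_2 = 10^(1.12/10) = 1.294, G_2 = 10^(−1.12/10) = 0.7727
Friis cascade:
  F = 1.259 + (1.294 − 1)/85.11 = 1.262
NF = 10 log₁₀(1.262) = 1.01 dB

1.01 dB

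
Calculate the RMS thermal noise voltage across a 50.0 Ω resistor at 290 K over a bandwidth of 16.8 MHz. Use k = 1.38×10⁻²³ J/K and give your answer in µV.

V_n = √(4kTRB)
4kTRB = 4 × 1.38×10⁻²³ × 290 × 5.00×10¹ × 1.68×10⁷ = 1.34×10⁻¹¹ V²
V_n = √(1.34×10⁻¹¹) = 3.67×10⁻⁶ V = 3.67 µV

3.67 µV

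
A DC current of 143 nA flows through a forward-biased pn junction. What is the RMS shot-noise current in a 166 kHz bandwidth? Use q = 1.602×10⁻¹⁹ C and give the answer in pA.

87.2 pA

I_n = √(2qI·B)
2qI·B = 2 × 1.602×10⁻¹⁹ × 1.43×10⁻⁷ × 1.66×10⁵ = 7.61×10⁻²¹ A²
I_n = √(7.61×10⁻²¹) = 8.72×10⁻¹¹ A = 87.2 pA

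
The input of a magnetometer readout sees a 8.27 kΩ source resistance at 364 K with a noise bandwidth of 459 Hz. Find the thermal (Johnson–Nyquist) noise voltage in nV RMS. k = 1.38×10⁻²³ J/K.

V_n = √(4kTRB)
4kTRB = 4 × 1.38×10⁻²³ × 364 × 8.27×10³ × 4.59×10² = 7.63×10⁻¹⁴ V²
V_n = √(7.63×10⁻¹⁴) = 2.76×10⁻⁷ V = 276 nV

276 nV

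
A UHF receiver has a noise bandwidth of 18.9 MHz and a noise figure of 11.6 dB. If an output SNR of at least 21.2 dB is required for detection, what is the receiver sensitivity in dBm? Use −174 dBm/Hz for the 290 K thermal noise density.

Sensitivity = −174 + 10 log₁₀(B) + NF + SNR_min
= −174 + 72.76 + 11.6 + 21.2
= −68.44 dBm → −68.4 dBm

−68.4 dBm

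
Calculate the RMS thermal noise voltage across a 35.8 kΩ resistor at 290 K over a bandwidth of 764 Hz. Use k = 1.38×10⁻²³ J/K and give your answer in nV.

V_n = √(4kTRB)
4kTRB = 4 × 1.38×10⁻²³ × 290 × 3.58×10⁴ × 7.64×10² = 4.38×10⁻¹³ V²
V_n = √(4.38×10⁻¹³) = 6.62×10⁻⁷ V = 662 nV

662 nV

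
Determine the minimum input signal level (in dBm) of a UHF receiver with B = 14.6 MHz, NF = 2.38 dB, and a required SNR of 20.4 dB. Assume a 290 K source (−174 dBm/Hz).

Sensitivity = −174 + 10 log₁₀(B) + NF + SNR_min
= −174 + 71.64 + 2.38 + 20.4
= −79.58 dBm → −79.6 dBm

−79.6 dBm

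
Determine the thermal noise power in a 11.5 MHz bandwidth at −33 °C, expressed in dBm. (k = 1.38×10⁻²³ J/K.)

−104.2 dBm

T = −33 °C + 273.15 = 240.15 K
P_n = kTB = 1.38×10⁻²³ × 240.15 × 1.15×10⁷ = 3.81×10⁻¹⁴ W
In dBm: 10 log₁₀(3.81×10⁻¹⁴ / 10⁻³) = −104.2 dBm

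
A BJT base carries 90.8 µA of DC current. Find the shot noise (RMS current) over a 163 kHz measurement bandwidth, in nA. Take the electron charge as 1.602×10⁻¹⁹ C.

I_n = √(2qI·B)
2qI·B = 2 × 1.602×10⁻¹⁹ × 9.08×10⁻⁵ × 1.63×10⁵ = 4.74×10⁻¹⁸ A²
I_n = √(4.74×10⁻¹⁸) = 2.18×10⁻⁹ A = 2.18 nA

2.18 nA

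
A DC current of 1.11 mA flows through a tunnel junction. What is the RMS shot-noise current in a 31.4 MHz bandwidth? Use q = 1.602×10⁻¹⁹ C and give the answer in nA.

106 nA

I_n = √(2qI·B)
2qI·B = 2 × 1.602×10⁻¹⁹ × 1.11×10⁻³ × 3.14×10⁷ = 1.12×10⁻¹⁴ A²
I_n = √(1.12×10⁻¹⁴) = 1.06×10⁻⁷ A = 106 nA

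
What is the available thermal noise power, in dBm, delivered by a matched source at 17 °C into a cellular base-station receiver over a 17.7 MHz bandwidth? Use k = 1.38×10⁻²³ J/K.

−101.5 dBm

T = 17 °C + 273.15 = 290.15 K
P_n = kTB = 1.38×10⁻²³ × 290.15 × 1.77×10⁷ = 7.09×10⁻¹⁴ W
In dBm: 10 log₁₀(7.09×10⁻¹⁴ / 10⁻³) = −101.5 dBm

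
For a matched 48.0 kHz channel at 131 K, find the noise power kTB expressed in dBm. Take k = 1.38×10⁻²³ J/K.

P_n = kTB = 1.38×10⁻²³ × 131 × 4.80×10⁴ = 8.68×10⁻¹⁷ W
In dBm: 10 log₁₀(8.68×10⁻¹⁷ / 10⁻³) = −130.6 dBm

−130.6 dBm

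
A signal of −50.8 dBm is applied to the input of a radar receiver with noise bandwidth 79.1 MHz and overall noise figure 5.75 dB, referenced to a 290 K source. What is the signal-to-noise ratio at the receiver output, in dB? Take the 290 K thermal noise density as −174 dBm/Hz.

38.5 dB

Noise floor: N = −174 + 10 log₁₀(B) + NF
10 log₁₀(7.91×10⁷) = 78.98 dB
N = −174 + 78.98 + 5.75 = −89.27 dBm
SNR = P_sig − N = −50.8 − (−89.27) = 38.47 dB → 38.5 dB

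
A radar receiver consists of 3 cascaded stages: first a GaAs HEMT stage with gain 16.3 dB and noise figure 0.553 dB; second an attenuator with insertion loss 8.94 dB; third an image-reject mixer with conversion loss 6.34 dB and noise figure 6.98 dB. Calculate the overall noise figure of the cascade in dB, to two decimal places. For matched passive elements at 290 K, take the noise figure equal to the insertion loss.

3.07 dB

Convert to linear (a loss of L dB is a gain of −L dB): F_i = 10^(NF_i/10), G_i = 10^(G_i,dB/10)
  Stage 1: F_1 = 10^(0.553/10) = 1.136, G_1 = 10^(16.3/10) = 42.66
  Stage 2: F_2 = 10^(8.94/10) = 7.834, G_2 = 10^(−8.94/10) = 0.1276
  Stage 3: F_3 = 10^(6.98/10) = 4.989, G_3 = 10^(−6.34/10) = 0.2323
Friis cascade:
  F = 1.136 + (7.834 − 1)/42.66 + (4.989 − 1)/5.445 = 2.029
NF = 10 log₁₀(2.029) = 3.07 dB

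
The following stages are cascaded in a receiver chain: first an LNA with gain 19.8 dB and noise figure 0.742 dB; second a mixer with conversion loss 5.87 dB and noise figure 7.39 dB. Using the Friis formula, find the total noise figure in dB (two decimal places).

0.91 dB

Convert to linear (a loss of L dB is a gain of −L dB): F_i = 10^(NF_i/10), G_i = 10^(G_i,dB/10)
  Stage 1: F_1 = 10^(0.742/10) = 1.186, G_1 = 10^(19.8/10) = 95.50
  Stage 2: F_2 = 10^(7.39/10) = 5.483, G_2 = 10^(−5.87/10) = 0.2588
Friis cascade:
  F = 1.186 + (5.483 − 1)/95.50 = 1.233
NF = 10 log₁₀(1.233) = 0.91 dB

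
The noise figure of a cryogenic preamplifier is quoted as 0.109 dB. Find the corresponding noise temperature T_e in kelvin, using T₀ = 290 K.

F = 10^(0.109/10) = 1.02542
T_e = (F − 1)·T₀ = (1.02542 − 1) × 290 = 7.37 K

7.37 K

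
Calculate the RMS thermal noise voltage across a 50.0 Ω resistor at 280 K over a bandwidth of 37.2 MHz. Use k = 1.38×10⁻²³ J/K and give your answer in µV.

V_n = √(4kTRB)
4kTRB = 4 × 1.38×10⁻²³ × 280 × 5.00×10¹ × 3.72×10⁷ = 2.87×10⁻¹¹ V²
V_n = √(2.87×10⁻¹¹) = 5.36×10⁻⁶ V = 5.36 µV

5.36 µV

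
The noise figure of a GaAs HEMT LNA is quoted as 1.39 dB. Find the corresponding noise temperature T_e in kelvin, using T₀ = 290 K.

109 K

F = 10^(1.39/10) = 1.37721
T_e = (F − 1)·T₀ = (1.37721 − 1) × 290 = 109 K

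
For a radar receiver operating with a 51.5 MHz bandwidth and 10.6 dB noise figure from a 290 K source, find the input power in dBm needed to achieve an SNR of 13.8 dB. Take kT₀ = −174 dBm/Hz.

Sensitivity = −174 + 10 log₁₀(B) + NF + SNR_min
= −174 + 77.12 + 10.6 + 13.8
= −72.48 dBm → −72.5 dBm

−72.5 dBm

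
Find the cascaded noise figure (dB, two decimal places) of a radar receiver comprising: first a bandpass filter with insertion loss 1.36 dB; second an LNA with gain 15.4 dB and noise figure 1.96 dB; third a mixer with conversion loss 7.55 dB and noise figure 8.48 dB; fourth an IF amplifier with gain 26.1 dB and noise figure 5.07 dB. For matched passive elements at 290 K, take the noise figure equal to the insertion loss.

Convert to linear (a loss of L dB is a gain of −L dB): F_i = 10^(NF_i/10), G_i = 10^(G_i,dB/10)
  Stage 1: F_1 = 10^(1.36/10) = 1.368, G_1 = 10^(−1.36/10) = 0.7311
  Stage 2: F_2 = 10^(1.96/10) = 1.570, G_2 = 10^(15.4/10) = 34.67
  Stage 3: F_3 = 10^(8.48/10) = 7.047, G_3 = 10^(−7.55/10) = 0.1758
  Stage 4: F_4 = 10^(5.07/10) = 3.214, G_4 = 10^(26.1/10) = 407.4
Friis cascade:
  F = 1.368 + (1.570 − 1)/0.7311 + (7.047 − 1)/25.35 + (3.214 − 1)/4.457 = 2.883
NF = 10 log₁₀(2.883) = 4.60 dB

4.60 dB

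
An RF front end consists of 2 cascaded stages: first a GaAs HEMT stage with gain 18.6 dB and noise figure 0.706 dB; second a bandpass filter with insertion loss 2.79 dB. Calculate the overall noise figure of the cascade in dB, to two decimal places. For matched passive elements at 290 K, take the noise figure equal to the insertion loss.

Convert to linear (a loss of L dB is a gain of −L dB): F_i = 10^(NF_i/10), G_i = 10^(G_i,dB/10)
  Stage 1: F_1 = 10^(0.706/10) = 1.177, G_1 = 10^(18.6/10) = 72.44
  Stage 2: F_2 = 10^(2.79/10) = 1.901, G_2 = 10^(−2.79/10) = 0.5260
Friis cascade:
  F = 1.177 + (1.901 − 1)/72.44 = 1.189
NF = 10 log₁₀(1.189) = 0.75 dB

0.75 dB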